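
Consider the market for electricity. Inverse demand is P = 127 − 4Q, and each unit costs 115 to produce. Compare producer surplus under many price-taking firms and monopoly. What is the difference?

Under competition P = MC = 115, so Q = (127 − 115)/4 = 3.
PS = (115 − 115)·3 = 0.
Monopoly sets MR = MC: 127 − 8Q = 115 ⇒ Q = 1.5, P = 127 − 4·1.5 = 121.
PS = (121 − 115)·1.5 = 9.
Change in producer surplus: 9 − 0 = 9.

Producer surplus rises by 9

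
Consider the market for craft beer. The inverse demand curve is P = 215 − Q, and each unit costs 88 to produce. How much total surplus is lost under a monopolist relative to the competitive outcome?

DWL = 2016.125

Perfect competition: P = MC = 88, so 215 − Q = 88 and Q = 127.
The monopolist equates marginal revenue to marginal cost: 215 − 2Q = 88, so Q = 63.5. From demand, P = 151.5.
DWL is the triangle between Q = 63.5 and Q = 127: ½·(127 − 63.5)·(151.5 − 88) = 2016.125.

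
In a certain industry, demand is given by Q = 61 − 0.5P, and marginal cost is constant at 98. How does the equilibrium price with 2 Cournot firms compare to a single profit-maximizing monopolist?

Cournot: P = 106; Monopoly: P = 110

Inverting demand: P = 122 − 2Q.
In a 2-firm Cournot equilibrium, symmetry and the first-order condition give q = (122 − 98)/(6) = 4. So Q = 8 and P = 106.
Monopoly sets MR = MC: 122 − 4Q = 98 ⇒ Q = 6, P = 122 − 2·6 = 110.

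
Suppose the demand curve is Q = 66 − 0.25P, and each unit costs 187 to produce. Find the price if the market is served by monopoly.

Inverting demand: P = 264 − 4Q.
A monopolist chooses Q where MR = MC. MR = 264 − 8Q; setting this equal to 187 gives Q = 9.625 and P = 225.5.

P = 225.5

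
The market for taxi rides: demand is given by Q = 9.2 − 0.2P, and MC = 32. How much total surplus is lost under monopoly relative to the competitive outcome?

DWL = 4.9

Inverting demand: P = 46 − 5Q.
Under competition P = MC = 32, so Q = (46 − 32)/5 = 2.8.
The monopolist equates marginal revenue to marginal cost: 46 − 10Q = 32, so Q = 1.4. From demand, P = 39.
DWL is the triangle between Q = 1.4 and Q = 2.8: ½·(2.8 − 1.4)·(39 − 32) = 4.9.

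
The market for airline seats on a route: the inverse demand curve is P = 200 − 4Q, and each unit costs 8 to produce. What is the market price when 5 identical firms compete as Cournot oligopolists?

In a 5-firm Cournot equilibrium, symmetry and the first-order condition give q = (200 − 8)/(24) = 8. So Q = 40 and P = 40.

P = 40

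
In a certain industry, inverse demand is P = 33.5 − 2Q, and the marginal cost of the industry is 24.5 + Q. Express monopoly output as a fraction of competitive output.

The monopolist equates marginal revenue to marginal cost: 33.5 − 4Q = 24.5 + Q, so Q = 1.8. From demand, P = 29.9.
Under competition P = MC: 33.5 − 2Q = 24.5 + Q ⇒ Q = 3, P = 27.5.
Ratio Q_m/Q_c = 1.8/3 = 0.6.

Q_m/Q_c = 0.6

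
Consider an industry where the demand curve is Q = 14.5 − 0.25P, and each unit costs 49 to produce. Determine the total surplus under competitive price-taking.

Inverting demand: P = 58 − 4Q.
Perfect competition: P = MC = 49, so 58 − 4Q = 49 and Q = 2.25.
CS = ½·(58 − 49)·2.25 = 10.125; PS = (49 − 49)·2.25 = 0; TS = 10.125.

TS = 10.125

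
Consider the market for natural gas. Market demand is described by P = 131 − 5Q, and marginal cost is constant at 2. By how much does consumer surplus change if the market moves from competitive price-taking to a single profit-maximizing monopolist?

Consumer surplus falls by 1248.075

Perfect competition: P = MC = 2, so 131 − 5Q = 2 and Q = 25.8.
CS = ½·(131 − 2)·25.8 = 1664.1.
A monopolist chooses Q where MR = MC. MR = 131 − 10Q; setting this equal to 2 gives Q = 12.9 and P = 66.5.
CS = ½·(131 − 66.5)·12.9 = 416.025.
Change in consumer surplus: 416.025 − 1664.1 = −1248.075.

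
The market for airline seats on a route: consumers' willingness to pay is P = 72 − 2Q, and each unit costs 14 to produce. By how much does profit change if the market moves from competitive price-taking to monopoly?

π rises by 420.5

Under competition P = MC = 14, so Q = (72 − 14)/2 = 29.
Profit = (14 − 14)·29 = 0.
The monopolist equates marginal revenue to marginal cost: 72 − 4Q = 14, so Q = 14.5. From demand, P = 43.
Profit = (43 − 14)·14.5 = 420.5.
Change in profit: 420.5 − 0 = 420.5.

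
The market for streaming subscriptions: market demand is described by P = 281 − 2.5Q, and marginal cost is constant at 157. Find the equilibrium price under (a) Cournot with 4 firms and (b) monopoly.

With 4 symmetric Cournot firms, each firm's FOC gives 281 − 12.5q = 157, so q = 9.92, Q = 4·9.92 = 39.68, and P = 181.8.
Monopoly sets MR = MC: 281 − 5Q = 157 ⇒ Q = 24.8, P = 281 − 2.5·24.8 = 219.

Cournot: P = 181.8; Monopoly: P = 219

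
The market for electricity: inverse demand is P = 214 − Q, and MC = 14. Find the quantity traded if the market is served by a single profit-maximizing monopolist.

Monopoly sets MR = MC: 214 − 2Q = 14 ⇒ Q = 100, P = 214 − 100 = 114.

Q = 100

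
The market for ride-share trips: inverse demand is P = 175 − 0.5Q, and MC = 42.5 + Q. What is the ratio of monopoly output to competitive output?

Q_m/Q_c = 0.75

Monopoly sets MR = MC: 175 − Q = 42.5 + Q ⇒ Q = 66.25, P = 175 − 0.5·66.25 = 141.875.
Under competition P = MC: 175 − 0.5Q = 42.5 + Q ⇒ Q = 265/3, P = 785/6.
Ratio Q_m/Q_c = 66.25/(265/3) = 0.75.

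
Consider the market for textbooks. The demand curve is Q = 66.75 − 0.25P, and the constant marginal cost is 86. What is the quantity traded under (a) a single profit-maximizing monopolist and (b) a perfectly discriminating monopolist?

Monopoly: Q = 22.625; Perfect PD: Q = 45.25

Inverting demand: P = 267 − 4Q.
Monopoly sets MR = MC: 267 − 8Q = 86 ⇒ Q = 22.625, P = 267 − 4·22.625 = 176.5.
With perfect price discrimination, output is the efficient level Q = 45.25 (where demand meets MC), but every buyer pays their willingness to pay: CS = 0 and PS = total surplus.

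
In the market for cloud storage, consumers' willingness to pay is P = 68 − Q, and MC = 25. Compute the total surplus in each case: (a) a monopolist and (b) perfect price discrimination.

Monopoly sets MR = MC: 68 − 2Q = 25 ⇒ Q = 21.5, P = 68 − 21.5 = 46.5.
CS = ½·(68 − 46.5)·21.5 = 231.125; PS = (46.5 − 25)·21.5 = 462.25; TS = 693.375.
A perfectly discriminating monopolist sells every unit with P(Q) ≥ MC(Q), so output equals the competitive quantity Q = 43. Each buyer pays their reservation price, so CS = 0 and the firm captures all surplus.
TS = 924.5 (equal to competitive TS).

Monopoly: TS = 693.375; Perfect PD: TS = 924.5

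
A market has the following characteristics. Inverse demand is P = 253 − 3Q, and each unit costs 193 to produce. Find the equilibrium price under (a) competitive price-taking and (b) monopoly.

Competition: P = 193; Monopoly: P = 223

Under competition P = MC = 193, so Q = (253 − 193)/3 = 20.
A monopolist chooses Q where MR = MC. MR = 253 − 6Q; setting this equal to 193 gives Q = 10 and P = 223.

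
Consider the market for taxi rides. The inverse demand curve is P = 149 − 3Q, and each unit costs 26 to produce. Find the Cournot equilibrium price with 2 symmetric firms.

In a 2-firm Cournot equilibrium, symmetry and the first-order condition give q = (149 − 26)/(9) = 41/3. So Q = 82/3 and P = 67.

P = 67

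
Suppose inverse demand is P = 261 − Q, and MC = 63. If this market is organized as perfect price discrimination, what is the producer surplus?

PS = 19602

A perfectly discriminating monopolist sells every unit with P(Q) ≥ MC(Q), so output equals the competitive quantity Q = 198. Each buyer pays their reservation price, so CS = 0 and the firm captures all surplus.
PS = ½·(261 − 63)·198 = 19602.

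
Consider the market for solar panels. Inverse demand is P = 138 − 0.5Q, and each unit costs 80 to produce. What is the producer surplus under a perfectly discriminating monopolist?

With perfect price discrimination, output is the efficient level Q = 116 (where demand meets MC), but every buyer pays their willingness to pay: CS = 0 and PS = total surplus.
PS = ½·(138 − 80)·116 = 3364.

PS = 3364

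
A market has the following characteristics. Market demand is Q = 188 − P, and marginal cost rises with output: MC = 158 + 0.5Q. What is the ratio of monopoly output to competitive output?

Inverting demand: P = 188 − Q.
The monopolist equates marginal revenue to marginal cost: 188 − 2Q = 158 + 0.5Q, so Q = 12. From demand, P = 176.
Under competition P = MC: 188 − Q = 158 + 0.5Q ⇒ Q = 20, P = 168.
Ratio Q_m/Q_c = 12/20 = 0.6.

Q_m/Q_c = 0.6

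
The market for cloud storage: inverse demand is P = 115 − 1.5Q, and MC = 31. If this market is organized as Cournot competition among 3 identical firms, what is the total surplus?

Cournot with 3 identical firms: the symmetric best-response condition is 115 − 6q = 31. Each firm produces q = 14, total output Q = 42, price P = 52.
CS = ½·(115 − 52)·42 = 1323; PS = (52 − 31)·42 = 882; TS = 2205.

TS = 2205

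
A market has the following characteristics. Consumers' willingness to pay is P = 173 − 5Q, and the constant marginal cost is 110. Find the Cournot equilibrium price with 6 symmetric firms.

P = 119

Cournot with 6 identical firms: the symmetric best-response condition is 173 − 35q = 110. Each firm produces q = 1.8, total output Q = 10.8, price P = 119.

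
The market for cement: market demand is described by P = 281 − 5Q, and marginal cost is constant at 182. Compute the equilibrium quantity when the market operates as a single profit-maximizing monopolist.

A monopolist chooses Q where MR = MC. MR = 281 − 10Q; setting this equal to 182 gives Q = 9.9 and P = 231.5.

Q = 9.9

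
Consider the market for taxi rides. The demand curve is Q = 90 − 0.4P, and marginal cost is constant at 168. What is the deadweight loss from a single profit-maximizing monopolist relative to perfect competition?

Inverting demand: P = 225 − 2.5Q.
Perfect competition: P = MC = 168, so 225 − 2.5Q = 168 and Q = 22.8.
The monopolist equates marginal revenue to marginal cost: 225 − 5Q = 168, so Q = 11.4. From demand, P = 196.5.
DWL is the triangle between Q = 11.4 and Q = 22.8: ½·(22.8 − 11.4)·(196.5 − 168) = 162.45.

DWL = 162.45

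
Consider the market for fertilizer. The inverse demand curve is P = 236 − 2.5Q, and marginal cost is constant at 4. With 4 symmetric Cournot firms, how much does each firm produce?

Cournot with 4 identical firms: the symmetric best-response condition is 236 − 12.5q = 4. Each firm produces q = 18.56, total output Q = 74.24, price P = 50.4.

q_i = 18.56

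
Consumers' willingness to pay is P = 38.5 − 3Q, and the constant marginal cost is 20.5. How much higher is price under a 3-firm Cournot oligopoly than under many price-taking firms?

Perfect competition: P = MC = 20.5, so 38.5 − 3Q = 20.5 and Q = 6.
Cournot with 3 identical firms: the symmetric best-response condition is 38.5 − 12q = 20.5. Each firm produces q = 1.5, total output Q = 4.5, price P = 25.
Change in price: 25 − 20.5 = 4.5.

P rises by 4.5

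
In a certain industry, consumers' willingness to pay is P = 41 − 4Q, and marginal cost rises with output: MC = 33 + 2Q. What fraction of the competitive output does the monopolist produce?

Q_m/Q_c = 0.6

Monopoly sets MR = MC: 41 − 8Q = 33 + 2Q ⇒ Q = 0.8, P = 41 − 4·0.8 = 37.8.
Under competition P = MC: 41 − 4Q = 33 + 2Q ⇒ Q = 4/3, P = 107/3.
Ratio Q_m/Q_c = 0.8/(4/3) = 0.6.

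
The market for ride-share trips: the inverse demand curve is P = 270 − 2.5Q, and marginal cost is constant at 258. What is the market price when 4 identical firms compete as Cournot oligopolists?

P = 260.4

In a 4-firm Cournot equilibrium, symmetry and the first-order condition give q = (270 − 258)/(12.5) = 0.96. So Q = 3.84 and P = 260.4.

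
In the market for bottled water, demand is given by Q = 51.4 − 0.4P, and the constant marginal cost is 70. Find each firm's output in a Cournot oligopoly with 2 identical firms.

q_i = 7.8

Inverting demand: P = 128.5 − 2.5Q.
Cournot with 2 identical firms: the symmetric best-response condition is 128.5 − 7.5q = 70. Each firm produces q = 7.8, total output Q = 15.6, price P = 89.5.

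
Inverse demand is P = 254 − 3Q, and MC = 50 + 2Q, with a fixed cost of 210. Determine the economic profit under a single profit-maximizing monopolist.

Profit = 2391

A monopolist chooses Q where MR = MC. MR = 254 − 6Q; setting this equal to 50 + 2Q gives Q = 25.5 and P = 177.5.
Profit = 177.5·25.5 − (50·25.5 + ½·2·25.5²) − 210 = 2391.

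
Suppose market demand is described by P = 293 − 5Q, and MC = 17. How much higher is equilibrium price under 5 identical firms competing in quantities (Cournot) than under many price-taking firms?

Perfect competition: P = MC = 17, so 293 − 5Q = 17 and Q = 55.2.
Cournot with 5 identical firms: the symmetric best-response condition is 293 − 30q = 17. Each firm produces q = 9.2, total output Q = 46, price P = 63.
Change in equilibrium price: 63 − 17 = 46.

P rises by 46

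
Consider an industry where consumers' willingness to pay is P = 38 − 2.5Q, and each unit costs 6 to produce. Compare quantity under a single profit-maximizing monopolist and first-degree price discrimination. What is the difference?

Quantity rises by 6.4

The monopolist equates marginal revenue to marginal cost: 38 − 5Q = 6, so Q = 6.4. From demand, P = 22.
A perfectly discriminating monopolist sells every unit with P(Q) ≥ MC(Q), so output equals the competitive quantity Q = 12.8. Each buyer pays their reservation price, so CS = 0 and the firm captures all surplus.
Change in quantity: 12.8 − 6.4 = 6.4.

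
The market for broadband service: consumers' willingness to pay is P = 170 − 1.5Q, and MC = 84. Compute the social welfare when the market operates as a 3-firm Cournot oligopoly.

In a 3-firm Cournot equilibrium, symmetry and the first-order condition give q = (170 − 84)/(6) = 43/3. So Q = 43 and P = 105.5.
CS = ½·(170 − 105.5)·43 = 1386.75; PS = (105.5 − 84)·43 = 924.5; TS = 2311.25.

TS = 2311.25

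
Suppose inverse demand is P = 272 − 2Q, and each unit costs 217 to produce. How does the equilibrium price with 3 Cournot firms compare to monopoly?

In a 3-firm Cournot equilibrium, symmetry and the first-order condition give q = (272 − 217)/(8) = 6.875. So Q = 20.625 and P = 230.75.
The monopolist equates marginal revenue to marginal cost: 272 − 4Q = 217, so Q = 13.75. From demand, P = 244.5.

Cournot: P = 230.75; Monopoly: P = 244.5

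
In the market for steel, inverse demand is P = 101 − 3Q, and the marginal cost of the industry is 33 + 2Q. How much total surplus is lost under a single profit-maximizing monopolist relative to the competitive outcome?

Under competition P = MC: 101 − 3Q = 33 + 2Q ⇒ Q = 13.6, P = 60.2.
A monopolist chooses Q where MR = MC. MR = 101 − 6Q; setting this equal to 33 + 2Q gives Q = 8.5 and P = 75.5.
CS = ½·(101 − 60.2)·13.6 = 277.44; PS = (60.2·13.6 − 33·13.6 − ½·2·13.6²) = 184.96; TS = 462.4.
CS = ½·(101 − 75.5)·8.5 = 108.375; PS = (75.5·8.5 − 33·8.5 − ½·2·8.5²) = 289; TS = 397.375.
DWL = 462.4 − 397.375 = 65.025.

DWL = 65.025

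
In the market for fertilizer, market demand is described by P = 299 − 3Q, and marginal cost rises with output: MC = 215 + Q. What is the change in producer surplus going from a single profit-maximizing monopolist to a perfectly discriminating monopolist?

PS rises by 378

A monopolist chooses Q where MR = MC. MR = 299 − 6Q; setting this equal to 215 + Q gives Q = 12 and P = 263.
PS = P·Q − VC(Q) = 263·12 − (215·12 + ½·1·12²) = 504.
A perfectly discriminating monopolist sells every unit with P(Q) ≥ MC(Q), so output equals the competitive quantity Q = 21. Each buyer pays their reservation price, so CS = 0 and the firm captures all surplus.
PS = ½·(299 − 215)·21 = 882.
Change in producer surplus: 882 − 504 = 378.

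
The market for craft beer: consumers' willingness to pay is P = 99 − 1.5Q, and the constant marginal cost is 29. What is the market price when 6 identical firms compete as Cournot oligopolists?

P = 39

Cournot with 6 identical firms: the symmetric best-response condition is 99 − 10.5q = 29. Each firm produces q = 20/3, total output Q = 40, price P = 39.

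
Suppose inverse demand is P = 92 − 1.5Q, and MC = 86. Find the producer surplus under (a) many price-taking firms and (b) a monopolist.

Under competition P = MC = 86, so Q = (92 − 86)/1.5 = 4.
PS = (86 − 86)·4 = 0.
Monopoly sets MR = MC: 92 − 3Q = 86 ⇒ Q = 2, P = 92 − 1.5·2 = 89.
PS = (89 − 86)·2 = 6.

Competition: PS = 0; Monopoly: PS = 6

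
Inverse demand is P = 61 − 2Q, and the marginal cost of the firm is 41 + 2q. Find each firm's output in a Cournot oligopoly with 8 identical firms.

With 8 symmetric Cournot firms, each firm's FOC gives 61 − 18q = 41 + 2q, so q = 1, Q = 8·1 = 8, and P = 45.

q_i = 1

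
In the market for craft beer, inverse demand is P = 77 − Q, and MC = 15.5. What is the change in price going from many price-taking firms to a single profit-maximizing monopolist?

Price rises by 30.75

Under competition P = MC = 15.5, so Q = (77 − 15.5)/1 = 61.5.
The monopolist equates marginal revenue to marginal cost: 77 − 2Q = 15.5, so Q = 30.75. From demand, P = 46.25.
Change in price: 46.25 − 15.5 = 30.75.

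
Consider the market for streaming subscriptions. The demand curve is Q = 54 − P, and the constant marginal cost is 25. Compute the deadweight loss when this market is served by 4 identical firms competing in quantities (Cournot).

DWL = 16.82

Inverting demand: P = 54 − Q.
Competitive firms price at marginal cost: P = 25, giving Q = 29.
In a 4-firm Cournot equilibrium, symmetry and the first-order condition give q = (54 − 25)/(5) = 5.8. So Q = 23.2 and P = 30.8.
DWL is the triangle between Q = 23.2 and Q = 29: ½·(29 − 23.2)·(30.8 − 25) = 16.82.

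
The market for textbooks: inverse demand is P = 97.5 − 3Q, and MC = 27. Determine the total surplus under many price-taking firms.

TS = 828.375

Perfect competition: P = MC = 27, so 97.5 − 3Q = 27 and Q = 23.5.
CS = ½·(97.5 − 27)·23.5 = 828.375; PS = (27 − 27)·23.5 = 0; TS = 828.375.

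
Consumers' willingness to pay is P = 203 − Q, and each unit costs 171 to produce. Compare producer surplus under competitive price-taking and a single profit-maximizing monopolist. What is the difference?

Perfect competition: P = MC = 171, so 203 − Q = 171 and Q = 32.
PS = (171 − 171)·32 = 0.
Monopoly sets MR = MC: 203 − 2Q = 171 ⇒ Q = 16, P = 203 − 16 = 187.
PS = (187 − 171)·16 = 256.
Change in producer surplus: 256 − 0 = 256.

PS rises by 256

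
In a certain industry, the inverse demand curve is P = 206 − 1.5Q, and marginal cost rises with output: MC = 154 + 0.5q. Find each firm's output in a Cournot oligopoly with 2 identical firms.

q_i = 10.4

Cournot with 2 identical firms: the symmetric best-response condition is 206 − 4.5q = 154 + 0.5q. Each firm produces q = 10.4, total output Q = 20.8, price P = 174.8.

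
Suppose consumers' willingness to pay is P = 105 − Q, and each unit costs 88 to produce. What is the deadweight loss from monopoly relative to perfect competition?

DWL = 36.125

Competitive firms price at marginal cost: P = 88, giving Q = 17.
The monopolist equates marginal revenue to marginal cost: 105 − 2Q = 88, so Q = 8.5. From demand, P = 96.5.
DWL is the triangle between Q = 8.5 and Q = 17: ½·(17 − 8.5)·(96.5 − 88) = 36.125.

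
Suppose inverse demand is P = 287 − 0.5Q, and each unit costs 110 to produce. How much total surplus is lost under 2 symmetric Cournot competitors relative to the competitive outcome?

Competitive firms price at marginal cost: P = 110, giving Q = 354.
In a 2-firm Cournot equilibrium, symmetry and the first-order condition give q = (287 − 110)/(1.5) = 118. So Q = 236 and P = 169.
DWL is the triangle between Q = 236 and Q = 354: ½·(354 − 236)·(169 − 110) = 3481.

DWL = 3481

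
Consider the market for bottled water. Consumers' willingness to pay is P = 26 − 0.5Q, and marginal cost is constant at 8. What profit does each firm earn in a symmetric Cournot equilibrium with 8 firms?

π_i = 8

With 8 symmetric Cournot firms, each firm's FOC gives 26 − 4.5q = 8, so q = 4, Q = 8·4 = 32, and P = 10.
Each firm's profit = (10 − 8)·4 = 8.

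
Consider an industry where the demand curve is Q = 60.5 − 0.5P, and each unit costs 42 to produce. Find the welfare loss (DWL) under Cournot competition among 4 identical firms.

DWL = 62.41

Inverting demand: P = 121 − 2Q.
Competitive firms price at marginal cost: P = 42, giving Q = 39.5.
With 4 symmetric Cournot firms, each firm's FOC gives 121 − 10q = 42, so q = 7.9, Q = 4·7.9 = 31.6, and P = 57.8.
DWL is the triangle between Q = 31.6 and Q = 39.5: ½·(39.5 − 31.6)·(57.8 − 42) = 62.41.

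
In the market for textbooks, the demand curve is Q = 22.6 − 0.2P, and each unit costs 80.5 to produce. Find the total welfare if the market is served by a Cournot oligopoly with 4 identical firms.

TS = 101.4

Inverting demand: P = 113 − 5Q.
With 4 symmetric Cournot firms, each firm's FOC gives 113 − 25q = 80.5, so q = 1.3, Q = 4·1.3 = 5.2, and P = 87.
CS = ½·(113 − 87)·5.2 = 67.6; PS = (87 − 80.5)·5.2 = 33.8; TS = 101.4.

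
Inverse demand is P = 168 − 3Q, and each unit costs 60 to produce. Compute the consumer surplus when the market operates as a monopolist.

CS = 486

Monopoly sets MR = MC: 168 − 6Q = 60 ⇒ Q = 18, P = 168 − 3·18 = 114.
CS = ½·(168 − 114)·18 = 486.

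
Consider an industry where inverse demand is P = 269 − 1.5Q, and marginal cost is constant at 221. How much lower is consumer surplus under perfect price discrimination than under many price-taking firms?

CS falls by 768

Perfect competition: P = MC = 221, so 269 − 1.5Q = 221 and Q = 32.
CS = ½·(269 − 221)·32 = 768.
With perfect price discrimination, output is the efficient level Q = 32 (where demand meets MC), but every buyer pays their willingness to pay: CS = 0 and PS = total surplus.
CS = 0.
Change in consumer surplus: 0 − 768 = −768.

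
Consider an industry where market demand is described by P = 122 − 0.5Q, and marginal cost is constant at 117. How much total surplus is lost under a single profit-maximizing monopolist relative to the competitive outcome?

DWL = 6.25

Under competition P = MC = 117, so Q = (122 − 117)/0.5 = 10.
A monopolist chooses Q where MR = MC. MR = 122 − Q; setting this equal to 117 gives Q = 5 and P = 119.5.
DWL is the triangle between Q = 5 and Q = 10: ½·(10 − 5)·(119.5 − 117) = 6.25.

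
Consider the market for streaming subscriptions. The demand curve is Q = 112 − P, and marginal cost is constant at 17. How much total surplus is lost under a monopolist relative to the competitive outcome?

Inverting demand: P = 112 − Q.
Competitive firms price at marginal cost: P = 17, giving Q = 95.
Monopoly sets MR = MC: 112 − 2Q = 17 ⇒ Q = 47.5, P = 112 − 47.5 = 64.5.
DWL is the triangle between Q = 47.5 and Q = 95: ½·(95 − 47.5)·(64.5 − 17) = 1128.125.

DWL = 1128.125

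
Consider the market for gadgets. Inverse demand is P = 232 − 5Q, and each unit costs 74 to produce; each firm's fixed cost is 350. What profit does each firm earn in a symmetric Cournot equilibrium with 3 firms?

In a 3-firm Cournot equilibrium, symmetry and the first-order condition give q = (232 − 74)/(20) = 7.9. So Q = 23.7 and P = 113.5.
Each firm's profit = (113.5 − 74)·7.9 − 350 = −37.95.

π_i = −37.95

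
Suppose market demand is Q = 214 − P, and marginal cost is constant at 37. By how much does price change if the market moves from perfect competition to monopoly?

Inverting demand: P = 214 − Q.
Perfect competition: P = MC = 37, so 214 − Q = 37 and Q = 177.
Monopoly sets MR = MC: 214 − 2Q = 37 ⇒ Q = 88.5, P = 214 − 88.5 = 125.5.
Change in price: 125.5 − 37 = 88.5.

Price rises by 88.5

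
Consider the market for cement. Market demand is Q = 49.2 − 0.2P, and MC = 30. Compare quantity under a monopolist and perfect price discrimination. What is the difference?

Inverting demand: P = 246 − 5Q.
A monopolist chooses Q where MR = MC. MR = 246 − 10Q; setting this equal to 30 gives Q = 21.6 and P = 138.
Under first-degree price discrimination the firm charges each unit its demand price and produces up to where P = MC, i.e. Q = 43.2. Consumer surplus is zero; producer surplus equals total surplus.
Change in quantity: 43.2 − 21.6 = 21.6.

Quantity rises by 21.6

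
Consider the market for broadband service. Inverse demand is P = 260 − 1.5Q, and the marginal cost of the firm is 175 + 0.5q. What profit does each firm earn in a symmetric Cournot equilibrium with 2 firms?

With 2 symmetric Cournot firms, each firm's FOC gives 260 − 4.5q = 175 + 0.5q, so q = 17, Q = 2·17 = 34, and P = 209.
Each firm's profit = 209·17 − (175·17 + ½·0.5·17²) = 505.75.

π_i = 505.75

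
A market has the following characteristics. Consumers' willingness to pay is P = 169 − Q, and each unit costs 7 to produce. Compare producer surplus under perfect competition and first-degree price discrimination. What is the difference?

Perfect competition: P = MC = 7, so 169 − Q = 7 and Q = 162.
PS = (7 − 7)·162 = 0.
With perfect price discrimination, output is the efficient level Q = 162 (where demand meets MC), but every buyer pays their willingness to pay: CS = 0 and PS = total surplus.
PS = ½·(169 − 7)·162 = 13122.
Change in producer surplus: 13122 − 0 = 13122.

Producer surplus rises by 13122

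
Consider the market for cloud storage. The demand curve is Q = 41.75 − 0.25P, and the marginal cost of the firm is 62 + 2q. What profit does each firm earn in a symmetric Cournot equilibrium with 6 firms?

Inverting demand: P = 167 − 4Q.
Cournot with 6 identical firms: the symmetric best-response condition is 167 − 28q = 62 + 2q. Each firm produces q = 3.5, total output Q = 21, price P = 83.
Each firm's profit = 83·3.5 − (62·3.5 + ½·2·3.5²) = 61.25.

π_i = 61.25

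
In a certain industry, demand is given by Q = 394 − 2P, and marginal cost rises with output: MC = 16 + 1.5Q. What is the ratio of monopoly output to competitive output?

Inverting demand: P = 197 − 0.5Q.
Monopoly sets MR = MC: 197 − Q = 16 + 1.5Q ⇒ Q = 72.4, P = 197 − 0.5·72.4 = 160.8.
Competitive equilibrium sets price equal to marginal cost: 197 − 0.5Q = 16 + 1.5Q, so Q = 90.5 and P = 151.75.
Ratio Q_m/Q_c = 72.4/90.5 = 0.8.

Q_m/Q_c = 0.8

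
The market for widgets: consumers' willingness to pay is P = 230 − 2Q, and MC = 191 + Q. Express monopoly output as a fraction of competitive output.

A monopolist chooses Q where MR = MC. MR = 230 − 4Q; setting this equal to 191 + Q gives Q = 7.8 and P = 214.4.
Competitive equilibrium sets price equal to marginal cost: 230 − 2Q = 191 + Q, so Q = 13 and P = 204.
Ratio Q_m/Q_c = 7.8/13 = 0.6.

Q_m/Q_c = 0.6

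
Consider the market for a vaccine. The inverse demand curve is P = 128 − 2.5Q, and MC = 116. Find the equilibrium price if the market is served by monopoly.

The monopolist equates marginal revenue to marginal cost: 128 − 5Q = 116, so Q = 2.4. From demand, P = 122.

P = 122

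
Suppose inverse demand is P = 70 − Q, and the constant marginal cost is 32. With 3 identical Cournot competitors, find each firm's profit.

In a 3-firm Cournot equilibrium, symmetry and the first-order condition give q = (70 − 32)/(4) = 9.5. So Q = 28.5 and P = 41.5.
Each firm's profit = (41.5 − 32)·9.5 = 90.25.

π_i = 90.25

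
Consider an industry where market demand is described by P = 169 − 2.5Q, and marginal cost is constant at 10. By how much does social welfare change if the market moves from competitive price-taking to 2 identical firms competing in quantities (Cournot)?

TS falls by 561.8

Perfect competition: P = MC = 10, so 169 − 2.5Q = 10 and Q = 63.6.
CS = ½·(169 − 10)·63.6 = 5056.2; PS = (10 − 10)·63.6 = 0; TS = 5056.2.
In a 2-firm Cournot equilibrium, symmetry and the first-order condition give q = (169 − 10)/(7.5) = 21.2. So Q = 42.4 and P = 63.
CS = ½·(169 − 63)·42.4 = 2247.2; PS = (63 − 10)·42.4 = 2247.2; TS = 4494.4.
Change in social welfare: 4494.4 − 5056.2 = −561.8.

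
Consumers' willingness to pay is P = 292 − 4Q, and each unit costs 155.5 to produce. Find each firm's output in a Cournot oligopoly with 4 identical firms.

q_i = 6.825

With 4 symmetric Cournot firms, each firm's FOC gives 292 − 20q = 155.5, so q = 6.825, Q = 4·6.825 = 27.3, and P = 182.8.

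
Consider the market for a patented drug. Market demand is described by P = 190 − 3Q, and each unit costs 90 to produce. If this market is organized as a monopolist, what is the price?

The monopolist equates marginal revenue to marginal cost: 190 − 6Q = 90, so Q = 50/3. From demand, P = 140.

P = 140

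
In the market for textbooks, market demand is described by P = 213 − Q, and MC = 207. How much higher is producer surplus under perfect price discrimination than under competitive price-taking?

Competitive firms price at marginal cost: P = 207, giving Q = 6.
PS = (207 − 207)·6 = 0.
With perfect price discrimination, output is the efficient level Q = 6 (where demand meets MC), but every buyer pays their willingness to pay: CS = 0 and PS = total surplus.
PS = ½·(213 − 207)·6 = 18.
Change in producer surplus: 18 − 0 = 18.

Producer surplus rises by 18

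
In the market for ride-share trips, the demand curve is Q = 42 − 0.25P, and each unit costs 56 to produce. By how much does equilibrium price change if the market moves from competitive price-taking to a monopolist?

Equilibrium price rises by 56

Inverting demand: P = 168 − 4Q.
Perfect competition: P = MC = 56, so 168 − 4Q = 56 and Q = 28.
The monopolist equates marginal revenue to marginal cost: 168 − 8Q = 56, so Q = 14. From demand, P = 112.
Change in equilibrium price: 112 − 56 = 56.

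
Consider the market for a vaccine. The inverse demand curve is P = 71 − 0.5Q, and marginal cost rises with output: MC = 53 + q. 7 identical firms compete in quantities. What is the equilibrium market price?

P = 58.4

Cournot with 7 identical firms: the symmetric best-response condition is 71 − 4q = 53 + q. Each firm produces q = 3.6, total output Q = 25.2, price P = 58.4.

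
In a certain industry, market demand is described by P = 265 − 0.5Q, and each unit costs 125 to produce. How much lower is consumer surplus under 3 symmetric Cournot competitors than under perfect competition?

Consumer surplus falls by 8575

Perfect competition: P = MC = 125, so 265 − 0.5Q = 125 and Q = 280.
CS = ½·(265 − 125)·280 = 19600.
With 3 symmetric Cournot firms, each firm's FOC gives 265 − 2q = 125, so q = 70, Q = 3·70 = 210, and P = 160.
CS = ½·(265 − 160)·210 = 11025.
Change in consumer surplus: 11025 − 19600 = −8575.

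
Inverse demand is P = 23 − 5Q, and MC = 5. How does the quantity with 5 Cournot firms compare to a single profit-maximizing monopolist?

Cournot: Q = 3; Monopoly: Q = 1.8

In a 5-firm Cournot equilibrium, symmetry and the first-order condition give q = (23 − 5)/(30) = 0.6. So Q = 3 and P = 8.
A monopolist chooses Q where MR = MC. MR = 23 − 10Q; setting this equal to 5 gives Q = 1.8 and P = 14.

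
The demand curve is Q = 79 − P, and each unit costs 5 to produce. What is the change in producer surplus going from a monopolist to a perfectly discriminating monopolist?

Producer surplus rises by 1369

Inverting demand: P = 79 − Q.
A monopolist chooses Q where MR = MC. MR = 79 − 2Q; setting this equal to 5 gives Q = 37 and P = 42.
PS = (42 − 5)·37 = 1369.
With perfect price discrimination, output is the efficient level Q = 74 (where demand meets MC), but every buyer pays their willingness to pay: CS = 0 and PS = total surplus.
PS = ½·(79 − 5)·74 = 2738.
Change in producer surplus: 2738 − 1369 = 1369.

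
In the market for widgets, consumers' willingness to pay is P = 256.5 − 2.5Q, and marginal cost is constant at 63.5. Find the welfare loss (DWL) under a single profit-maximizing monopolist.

DWL = 1862.45

Competitive firms price at marginal cost: P = 63.5, giving Q = 77.2.
The monopolist equates marginal revenue to marginal cost: 256.5 − 5Q = 63.5, so Q = 38.6. From demand, P = 160.
DWL is the triangle between Q = 38.6 and Q = 77.2: ½·(77.2 − 38.6)·(160 − 63.5) = 1862.45.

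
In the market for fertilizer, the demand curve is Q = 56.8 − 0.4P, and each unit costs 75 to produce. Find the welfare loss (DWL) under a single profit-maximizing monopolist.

DWL = 224.45

Inverting demand: P = 142 − 2.5Q.
Perfect competition: P = MC = 75, so 142 − 2.5Q = 75 and Q = 26.8.
The monopolist equates marginal revenue to marginal cost: 142 − 5Q = 75, so Q = 13.4. From demand, P = 108.5.
DWL is the triangle between Q = 13.4 and Q = 26.8: ½·(26.8 − 13.4)·(108.5 − 75) = 224.45.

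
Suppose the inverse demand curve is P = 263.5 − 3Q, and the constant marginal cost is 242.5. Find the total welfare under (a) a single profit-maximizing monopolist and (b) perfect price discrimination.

The monopolist equates marginal revenue to marginal cost: 263.5 − 6Q = 242.5, so Q = 3.5. From demand, P = 253.
CS = ½·(263.5 − 253)·3.5 = 18.375; PS = (253 − 242.5)·3.5 = 36.75; TS = 55.125.
With perfect price discrimination, output is the efficient level Q = 7 (where demand meets MC), but every buyer pays their willingness to pay: CS = 0 and PS = total surplus.
TS = 73.5 (equal to competitive TS).

Monopoly: TS = 55.125; Perfect PD: TS = 73.5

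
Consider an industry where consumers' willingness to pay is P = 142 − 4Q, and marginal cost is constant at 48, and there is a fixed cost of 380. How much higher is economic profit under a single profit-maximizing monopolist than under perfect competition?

π rises by 552.25

Perfect competition: P = MC = 48, so 142 − 4Q = 48 and Q = 23.5.
Profit = (48 − 48)·23.5 − 380 = −380.
A monopolist chooses Q where MR = MC. MR = 142 − 8Q; setting this equal to 48 gives Q = 11.75 and P = 95.
Profit = (95 − 48)·11.75 − 380 = 172.25.
Change in economic profit: 172.25 − −380 = 552.25.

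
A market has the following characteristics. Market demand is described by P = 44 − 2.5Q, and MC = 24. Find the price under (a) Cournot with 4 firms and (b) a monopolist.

Cournot: P = 28; Monopoly: P = 34

With 4 symmetric Cournot firms, each firm's FOC gives 44 − 12.5q = 24, so q = 1.6, Q = 4·1.6 = 6.4, and P = 28.
A monopolist chooses Q where MR = MC. MR = 44 − 5Q; setting this equal to 24 gives Q = 4 and P = 34.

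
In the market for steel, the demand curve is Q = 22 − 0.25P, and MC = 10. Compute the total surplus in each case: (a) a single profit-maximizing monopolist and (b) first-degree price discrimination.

Monopoly: TS = 570.375; Perfect PD: TS = 760.5

Inverting demand: P = 88 − 4Q.
A monopolist chooses Q where MR = MC. MR = 88 − 8Q; setting this equal to 10 gives Q = 9.75 and P = 49.
CS = ½·(88 − 49)·9.75 = 190.125; PS = (49 − 10)·9.75 = 380.25; TS = 570.375.
With perfect price discrimination, output is the efficient level Q = 19.5 (where demand meets MC), but every buyer pays their willingness to pay: CS = 0 and PS = total surplus.
TS = 760.5 (equal to competitive TS).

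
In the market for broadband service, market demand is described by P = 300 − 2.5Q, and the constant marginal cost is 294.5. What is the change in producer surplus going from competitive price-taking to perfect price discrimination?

PS rises by 6.05

Perfect competition: P = MC = 294.5, so 300 − 2.5Q = 294.5 and Q = 2.2.
PS = (294.5 − 294.5)·2.2 = 0.
Under first-degree price discrimination the firm charges each unit its demand price and produces up to where P = MC, i.e. Q = 2.2. Consumer surplus is zero; producer surplus equals total surplus.
PS = ½·(300 − 294.5)·2.2 = 6.05.
Change in producer surplus: 6.05 − 0 = 6.05.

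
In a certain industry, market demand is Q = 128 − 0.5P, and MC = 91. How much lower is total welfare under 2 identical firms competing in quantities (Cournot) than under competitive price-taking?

Total welfare falls by 756.25

Inverting demand: P = 256 − 2Q.
Competitive firms price at marginal cost: P = 91, giving Q = 82.5.
CS = ½·(256 − 91)·82.5 = 6806.25; PS = (91 − 91)·82.5 = 0; TS = 6806.25.
In a 2-firm Cournot equilibrium, symmetry and the first-order condition give q = (256 − 91)/(6) = 27.5. So Q = 55 and P = 146.
CS = ½·(256 − 146)·55 = 3025; PS = (146 − 91)·55 = 3025; TS = 6050.
Change in total welfare: 6050 − 6806.25 = −756.25.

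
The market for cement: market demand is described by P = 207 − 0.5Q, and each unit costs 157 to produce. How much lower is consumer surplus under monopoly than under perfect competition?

Consumer surplus falls by 1875

Competitive firms price at marginal cost: P = 157, giving Q = 100.
CS = ½·(207 − 157)·100 = 2500.
Monopoly sets MR = MC: 207 − Q = 157 ⇒ Q = 50, P = 207 − 0.5·50 = 182.
CS = ½·(207 − 182)·50 = 625.
Change in consumer surplus: 625 − 2500 = −1875.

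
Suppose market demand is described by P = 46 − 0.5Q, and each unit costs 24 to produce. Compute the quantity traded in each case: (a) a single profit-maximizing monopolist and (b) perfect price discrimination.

Monopoly: Q = 22; Perfect PD: Q = 44

A monopolist chooses Q where MR = MC. MR = 46 − Q; setting this equal to 24 gives Q = 22 and P = 35.
A perfectly discriminating monopolist sells every unit with P(Q) ≥ MC(Q), so output equals the competitive quantity Q = 44. Each buyer pays their reservation price, so CS = 0 and the firm captures all surplus.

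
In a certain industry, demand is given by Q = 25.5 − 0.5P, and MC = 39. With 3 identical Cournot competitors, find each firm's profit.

π_i = 4.5

Inverting demand: P = 51 − 2Q.
With 3 symmetric Cournot firms, each firm's FOC gives 51 − 8q = 39, so q = 1.5, Q = 3·1.5 = 4.5, and P = 42.
Each firm's profit = (42 − 39)·1.5 = 4.5.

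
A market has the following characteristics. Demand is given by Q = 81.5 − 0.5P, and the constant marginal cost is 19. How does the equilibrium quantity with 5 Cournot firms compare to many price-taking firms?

Inverting demand: P = 163 − 2Q.
Cournot with 5 identical firms: the symmetric best-response condition is 163 − 12q = 19. Each firm produces q = 12, total output Q = 60, price P = 43.
Under competition P = MC = 19, so Q = (163 − 19)/2 = 72.

Cournot: Q = 60; Competition: Q = 72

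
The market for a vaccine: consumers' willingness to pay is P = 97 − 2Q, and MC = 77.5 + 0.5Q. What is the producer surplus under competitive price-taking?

Under competition P = MC: 97 − 2Q = 77.5 + 0.5Q ⇒ Q = 7.8, P = 81.4.
PS = P·Q − VC(Q) = 81.4·7.8 − (77.5·7.8 + ½·0.5·7.8²) = 15.21.

PS = 15.21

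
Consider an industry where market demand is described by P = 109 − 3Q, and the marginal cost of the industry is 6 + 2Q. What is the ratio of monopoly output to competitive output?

The monopolist equates marginal revenue to marginal cost: 109 − 6Q = 6 + 2Q, so Q = 12.875. From demand, P = 70.375.
Under competition P = MC: 109 − 3Q = 6 + 2Q ⇒ Q = 20.6, P = 47.2.
Ratio Q_m/Q_c = 12.875/20.6 = 0.625.

Q_m/Q_c = 0.625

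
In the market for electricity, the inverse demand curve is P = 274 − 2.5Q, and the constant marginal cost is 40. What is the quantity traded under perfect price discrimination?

Q = 93.6

With perfect price discrimination, output is the efficient level Q = 93.6 (where demand meets MC), but every buyer pays their willingness to pay: CS = 0 and PS = total surplus.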